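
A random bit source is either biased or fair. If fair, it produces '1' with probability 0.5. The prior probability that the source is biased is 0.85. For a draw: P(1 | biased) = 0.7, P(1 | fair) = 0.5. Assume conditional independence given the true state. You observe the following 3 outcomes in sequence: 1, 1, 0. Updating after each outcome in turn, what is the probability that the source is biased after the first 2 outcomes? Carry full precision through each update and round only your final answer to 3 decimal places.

Each posterior becomes the prior for the next update.
After '1': P(biased) = 0.7·0.8500 / (0.7·0.8500 + 0.5·0.1500) ≈ 0.8881
After '1': P(biased) = 0.7·0.8881 / (0.7·0.8881 + 0.5·0.1119) ≈ 0.9174

0.917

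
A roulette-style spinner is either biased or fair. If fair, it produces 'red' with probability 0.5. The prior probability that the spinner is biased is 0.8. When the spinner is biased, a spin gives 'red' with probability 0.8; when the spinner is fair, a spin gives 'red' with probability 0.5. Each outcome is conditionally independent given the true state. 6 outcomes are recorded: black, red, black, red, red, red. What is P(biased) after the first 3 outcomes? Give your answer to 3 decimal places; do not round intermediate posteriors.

0.506

Apply Bayes' rule sequentially, carrying P(biased) forward.
After 'black': P(biased) = 0.2·0.8000 / (0.2·0.8000 + 0.5·0.2000) ≈ 0.6154
After 'red': P(biased) = 0.8·0.6154 / (0.8·0.6154 + 0.5·0.3846) ≈ 0.7191
After 'black': P(biased) = 0.2·0.7191 / (0.2·0.7191 + 0.5·0.2809) ≈ 0.5059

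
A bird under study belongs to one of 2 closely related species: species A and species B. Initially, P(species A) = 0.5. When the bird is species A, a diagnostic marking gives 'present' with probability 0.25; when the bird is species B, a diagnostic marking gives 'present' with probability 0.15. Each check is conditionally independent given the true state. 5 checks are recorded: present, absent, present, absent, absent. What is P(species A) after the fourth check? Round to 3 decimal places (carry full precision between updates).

0.684

After 'present': P(species A) = 0.25·0.5000 / (0.25·0.5000 + 0.15·0.5000) ≈ 0.6250
After 'absent': P(species A) = 0.75·0.6250 / (0.75·0.6250 + 0.85·0.3750) ≈ 0.5952
After 'present': P(species A) = 0.25·0.5952 / (0.25·0.5952 + 0.15·0.4048) ≈ 0.7102
After 'absent': P(species A) = 0.75·0.7102 / (0.75·0.7102 + 0.85·0.2898) ≈ 0.6838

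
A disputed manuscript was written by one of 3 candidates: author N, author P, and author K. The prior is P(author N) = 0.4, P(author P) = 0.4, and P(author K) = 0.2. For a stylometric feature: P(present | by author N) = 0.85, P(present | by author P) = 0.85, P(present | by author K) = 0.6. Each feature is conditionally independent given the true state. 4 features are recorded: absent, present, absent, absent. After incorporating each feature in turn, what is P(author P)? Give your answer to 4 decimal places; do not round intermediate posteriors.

0.1150

Each posterior becomes the prior for the next update.
After 'absent': normaliser = 0.15·0.4000 + 0.15·0.4000 + 0.4·0.2000; P(author N) ≈ 0.3000, P(author P) ≈ 0.3000, P(author K) ≈ 0.4000
After 'present': normaliser = 0.85·0.3000 + 0.85·0.3000 + 0.6·0.4000; P(author N) ≈ 0.3400, P(author P) ≈ 0.3400, P(author K) ≈ 0.3200
After 'absent': normaliser = 0.15·0.3400 + 0.15·0.3400 + 0.4·0.3200; P(author N) ≈ 0.2217, P(author P) ≈ 0.2217, P(author K) ≈ 0.5565
After 'absent': normaliser = 0.15·0.2217 + 0.15·0.2217 + 0.4·0.5565; P(author N) ≈ 0.1150, P(author P) ≈ 0.1150, P(author K) ≈ 0.7699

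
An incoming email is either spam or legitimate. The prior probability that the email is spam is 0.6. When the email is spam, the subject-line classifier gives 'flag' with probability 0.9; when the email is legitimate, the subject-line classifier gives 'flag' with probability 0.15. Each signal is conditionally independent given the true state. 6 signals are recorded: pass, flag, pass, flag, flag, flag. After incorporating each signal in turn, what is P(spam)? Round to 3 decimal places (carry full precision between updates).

After 'pass': P(spam) = 0.1·0.6000 / (0.1·0.6000 + 0.85·0.4000) ≈ 0.1500
After 'flag': P(spam) = 0.9·0.1500 / (0.9·0.1500 + 0.15·0.8500) ≈ 0.5143
After 'pass': P(spam) = 0.1·0.5143 / (0.1·0.5143 + 0.85·0.4857) ≈ 0.1108
After 'flag': P(spam) = 0.9·0.1108 / (0.9·0.1108 + 0.15·0.8892) ≈ 0.4277
After 'flag': P(spam) = 0.9·0.4277 / (0.9·0.4277 + 0.15·0.5723) ≈ 0.8177
After 'flag': P(spam) = 0.9·0.8177 / (0.9·0.8177 + 0.15·0.1823) ≈ 0.9642

0.964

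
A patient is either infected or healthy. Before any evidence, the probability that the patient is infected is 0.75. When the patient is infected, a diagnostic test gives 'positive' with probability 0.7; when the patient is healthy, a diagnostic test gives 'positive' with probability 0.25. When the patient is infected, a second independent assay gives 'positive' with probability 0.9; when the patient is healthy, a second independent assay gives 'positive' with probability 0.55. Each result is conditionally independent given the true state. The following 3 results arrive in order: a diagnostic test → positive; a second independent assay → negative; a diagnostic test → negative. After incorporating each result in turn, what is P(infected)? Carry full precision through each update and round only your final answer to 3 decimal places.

0.427

After a diagnostic test='positive': P(infected) = 0.7·0.7500 / (0.7·0.7500 + 0.25·0.2500) ≈ 0.8936
After a second independent assay='negative': P(infected) = 0.1·0.8936 / (0.1·0.8936 + 0.45·0.1064) ≈ 0.6512
After a diagnostic test='negative': P(infected) = 0.3·0.6512 / (0.3·0.6512 + 0.75·0.3488) ≈ 0.4275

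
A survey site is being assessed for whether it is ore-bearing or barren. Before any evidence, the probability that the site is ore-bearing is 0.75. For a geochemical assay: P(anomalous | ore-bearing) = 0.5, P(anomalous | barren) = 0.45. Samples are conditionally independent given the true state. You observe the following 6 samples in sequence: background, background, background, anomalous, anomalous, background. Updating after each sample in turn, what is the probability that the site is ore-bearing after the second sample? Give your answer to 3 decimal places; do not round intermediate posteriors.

0.713

After 'background': P(ore) = 0.5·0.7500 / (0.5·0.7500 + 0.55·0.2500) ≈ 0.7317
After 'background': P(ore) = 0.5·0.7317 / (0.5·0.7317 + 0.55·0.2683) ≈ 0.7126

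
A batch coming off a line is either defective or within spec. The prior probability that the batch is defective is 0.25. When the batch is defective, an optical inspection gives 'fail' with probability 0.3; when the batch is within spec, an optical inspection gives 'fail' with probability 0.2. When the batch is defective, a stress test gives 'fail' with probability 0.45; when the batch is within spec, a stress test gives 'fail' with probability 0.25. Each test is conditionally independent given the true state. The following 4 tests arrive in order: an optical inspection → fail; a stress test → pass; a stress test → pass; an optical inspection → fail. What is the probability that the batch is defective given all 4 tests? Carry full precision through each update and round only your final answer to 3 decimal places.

0.287

After an optical inspection='fail': P(defective) = 0.3·0.2500 / (0.3·0.2500 + 0.2·0.7500) ≈ 0.3333
After a stress test='pass': P(defective) = 0.55·0.3333 / (0.55·0.3333 + 0.75·0.6667) ≈ 0.2683
After a stress test='pass': P(defective) = 0.55·0.2683 / (0.55·0.2683 + 0.75·0.7317) ≈ 0.2119
After an optical inspection='fail': P(defective) = 0.3·0.2119 / (0.3·0.2119 + 0.2·0.7881) ≈ 0.2874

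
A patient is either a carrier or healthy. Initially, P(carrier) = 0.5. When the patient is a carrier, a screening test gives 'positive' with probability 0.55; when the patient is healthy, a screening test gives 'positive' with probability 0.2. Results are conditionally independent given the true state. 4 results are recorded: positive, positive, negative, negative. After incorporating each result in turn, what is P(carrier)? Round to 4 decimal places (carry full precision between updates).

After 'positive': P(carrier) = 0.55·0.5000 / (0.55·0.5000 + 0.2·0.5000) ≈ 0.7333
After 'positive': P(carrier) = 0.55·0.7333 / (0.55·0.7333 + 0.2·0.2667) ≈ 0.8832
After 'negative': P(carrier) = 0.45·0.8832 / (0.45·0.8832 + 0.8·0.1168) ≈ 0.8097
After 'negative': P(carrier) = 0.45·0.8097 / (0.45·0.8097 + 0.8·0.1903) ≈ 0.7053

0.7053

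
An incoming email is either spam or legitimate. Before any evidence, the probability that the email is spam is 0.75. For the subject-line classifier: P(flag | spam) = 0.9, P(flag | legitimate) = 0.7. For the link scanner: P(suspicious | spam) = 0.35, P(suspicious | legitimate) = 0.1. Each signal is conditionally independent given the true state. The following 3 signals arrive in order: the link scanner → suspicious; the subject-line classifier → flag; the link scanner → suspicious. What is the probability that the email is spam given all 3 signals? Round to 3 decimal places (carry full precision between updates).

After the link scanner='suspicious': P(spam) = 0.35·0.7500 / (0.35·0.7500 + 0.1·0.2500) ≈ 0.9130
After the subject-line classifier='flag': P(spam) = 0.9·0.9130 / (0.9·0.9130 + 0.7·0.0870) ≈ 0.9310
After the link scanner='suspicious': P(spam) = 0.35·0.9310 / (0.35·0.9310 + 0.1·0.0690) ≈ 0.9793

0.979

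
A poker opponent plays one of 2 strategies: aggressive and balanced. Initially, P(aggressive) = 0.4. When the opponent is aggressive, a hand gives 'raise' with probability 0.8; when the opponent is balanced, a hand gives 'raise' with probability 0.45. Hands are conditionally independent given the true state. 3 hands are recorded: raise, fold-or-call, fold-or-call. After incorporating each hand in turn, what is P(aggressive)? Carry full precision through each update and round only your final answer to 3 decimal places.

After 'raise': P(aggressive) = 0.8·0.4000 / (0.8·0.4000 + 0.45·0.6000) ≈ 0.5424
After 'fold-or-call': P(aggressive) = 0.2·0.5424 / (0.2·0.5424 + 0.55·0.4576) ≈ 0.3012
After 'fold-or-call': P(aggressive) = 0.2·0.3012 / (0.2·0.3012 + 0.55·0.6988) ≈ 0.1355

0.135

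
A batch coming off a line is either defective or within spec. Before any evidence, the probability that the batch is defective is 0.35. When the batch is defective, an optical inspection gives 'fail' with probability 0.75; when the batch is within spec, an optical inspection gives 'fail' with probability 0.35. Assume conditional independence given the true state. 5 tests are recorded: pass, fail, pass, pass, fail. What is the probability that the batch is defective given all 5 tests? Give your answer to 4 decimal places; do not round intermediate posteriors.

Each posterior becomes the prior for the next update.
After 'pass': P(defective) = 0.25·0.3500 / (0.25·0.3500 + 0.65·0.6500) ≈ 0.1716
After 'fail': P(defective) = 0.75·0.1716 / (0.75·0.1716 + 0.35·0.8284) ≈ 0.3074
After 'pass': P(defective) = 0.25·0.3074 / (0.25·0.3074 + 0.65·0.6926) ≈ 0.1458
After 'pass': P(defective) = 0.25·0.1458 / (0.25·0.1458 + 0.65·0.8542) ≈ 0.0616
After 'fail': P(defective) = 0.75·0.0616 / (0.75·0.0616 + 0.35·0.9384) ≈ 0.1233

0.1233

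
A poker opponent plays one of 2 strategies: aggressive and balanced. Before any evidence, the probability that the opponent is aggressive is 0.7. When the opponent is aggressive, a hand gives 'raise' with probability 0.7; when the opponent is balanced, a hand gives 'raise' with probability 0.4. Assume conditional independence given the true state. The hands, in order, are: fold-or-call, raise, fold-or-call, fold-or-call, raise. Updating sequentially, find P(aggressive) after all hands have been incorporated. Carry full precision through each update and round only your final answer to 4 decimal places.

After 'fold-or-call': P(aggressive) = 0.3·0.7000 / (0.3·0.7000 + 0.6·0.3000) ≈ 0.5385
After 'raise': P(aggressive) = 0.7·0.5385 / (0.7·0.5385 + 0.4·0.4615) ≈ 0.6712
After 'fold-or-call': P(aggressive) = 0.3·0.6712 / (0.3·0.6712 + 0.6·0.3288) ≈ 0.5052
After 'fold-or-call': P(aggressive) = 0.3·0.5052 / (0.3·0.5052 + 0.6·0.4948) ≈ 0.3379
After 'raise': P(aggressive) = 0.7·0.3379 / (0.7·0.3379 + 0.4·0.6621) ≈ 0.4718

0.4718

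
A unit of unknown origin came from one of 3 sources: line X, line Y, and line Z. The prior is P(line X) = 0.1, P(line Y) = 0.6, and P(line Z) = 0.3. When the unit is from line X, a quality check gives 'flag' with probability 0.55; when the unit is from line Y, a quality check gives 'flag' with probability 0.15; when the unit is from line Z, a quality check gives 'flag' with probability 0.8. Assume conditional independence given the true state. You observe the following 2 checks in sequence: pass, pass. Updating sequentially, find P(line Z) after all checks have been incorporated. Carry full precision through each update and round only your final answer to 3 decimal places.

After 'pass': normaliser = 0.45·0.1000 + 0.85·0.6000 + 0.2·0.3000; P(line X) ≈ 0.0732, P(line Y) ≈ 0.8293, P(line Z) ≈ 0.0976
After 'pass': normaliser = 0.45·0.0732 + 0.85·0.8293 + 0.2·0.0976; P(line X) ≈ 0.0435, P(line Y) ≈ 0.9308, P(line Z) ≈ 0.0258

0.026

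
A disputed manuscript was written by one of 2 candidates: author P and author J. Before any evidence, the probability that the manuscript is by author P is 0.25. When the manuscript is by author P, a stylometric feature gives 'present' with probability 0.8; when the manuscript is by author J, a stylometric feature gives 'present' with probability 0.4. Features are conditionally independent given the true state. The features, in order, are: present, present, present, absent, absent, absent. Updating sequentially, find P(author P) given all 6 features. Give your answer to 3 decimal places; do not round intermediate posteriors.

0.090

After 'present': P(author P) = 0.8·0.2500 / (0.8·0.2500 + 0.4·0.7500) ≈ 0.4000
After 'present': P(author P) = 0.8·0.4000 / (0.8·0.4000 + 0.4·0.6000) ≈ 0.5714
After 'present': P(author P) = 0.8·0.5714 / (0.8·0.5714 + 0.4·0.4286) ≈ 0.7273
After 'absent': P(author P) = 0.2·0.7273 / (0.2·0.7273 + 0.6·0.2727) ≈ 0.4706
After 'absent': P(author P) = 0.2·0.4706 / (0.2·0.4706 + 0.6·0.5294) ≈ 0.2286
After 'absent': P(author P) = 0.2·0.2286 / (0.2·0.2286 + 0.6·0.7714) ≈ 0.0899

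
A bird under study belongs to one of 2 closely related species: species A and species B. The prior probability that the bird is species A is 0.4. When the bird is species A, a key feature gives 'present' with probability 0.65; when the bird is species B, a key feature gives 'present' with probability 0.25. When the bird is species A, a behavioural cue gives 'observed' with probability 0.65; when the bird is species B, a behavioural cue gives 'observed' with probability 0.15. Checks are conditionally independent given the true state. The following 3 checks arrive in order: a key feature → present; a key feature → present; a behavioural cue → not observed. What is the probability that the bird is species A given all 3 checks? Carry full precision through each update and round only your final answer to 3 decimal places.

After a key feature='present': P(species A) = 0.65·0.4000 / (0.65·0.4000 + 0.25·0.6000) ≈ 0.6341
After a key feature='present': P(species A) = 0.65·0.6341 / (0.65·0.6341 + 0.25·0.3659) ≈ 0.8184
After a behavioural cue='not observed': P(species A) = 0.35·0.8184 / (0.35·0.8184 + 0.85·0.1816) ≈ 0.6498

0.650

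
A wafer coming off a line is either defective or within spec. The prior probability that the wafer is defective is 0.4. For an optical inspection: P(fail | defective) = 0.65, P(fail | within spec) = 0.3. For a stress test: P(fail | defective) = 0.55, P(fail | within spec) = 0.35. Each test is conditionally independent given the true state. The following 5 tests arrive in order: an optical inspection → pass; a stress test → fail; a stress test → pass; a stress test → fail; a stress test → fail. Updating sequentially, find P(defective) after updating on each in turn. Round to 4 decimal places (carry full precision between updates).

0.4724

After an optical inspection='pass': P(defective) = 0.35·0.4000 / (0.35·0.4000 + 0.7·0.6000) ≈ 0.2500
After a stress test='fail': P(defective) = 0.55·0.2500 / (0.55·0.2500 + 0.35·0.7500) ≈ 0.3438
After a stress test='pass': P(defective) = 0.45·0.3438 / (0.45·0.3438 + 0.65·0.6562) ≈ 0.2661
After a stress test='fail': P(defective) = 0.55·0.2661 / (0.55·0.2661 + 0.35·0.7339) ≈ 0.3630
After a stress test='fail': P(defective) = 0.55·0.3630 / (0.55·0.3630 + 0.35·0.6370) ≈ 0.4724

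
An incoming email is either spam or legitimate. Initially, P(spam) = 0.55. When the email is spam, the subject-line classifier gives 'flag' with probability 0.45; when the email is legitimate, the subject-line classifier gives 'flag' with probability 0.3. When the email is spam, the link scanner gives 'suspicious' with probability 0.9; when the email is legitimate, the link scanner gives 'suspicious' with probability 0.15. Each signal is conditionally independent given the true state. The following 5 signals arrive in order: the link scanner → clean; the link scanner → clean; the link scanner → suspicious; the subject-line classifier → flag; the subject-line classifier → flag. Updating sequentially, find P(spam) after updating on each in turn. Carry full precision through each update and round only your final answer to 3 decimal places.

0.186

After the link scanner='clean': P(spam) = 0.1·0.5500 / (0.1·0.5500 + 0.85·0.4500) ≈ 0.1257
After the link scanner='clean': P(spam) = 0.1·0.1257 / (0.1·0.1257 + 0.85·0.8743) ≈ 0.0166
After the link scanner='suspicious': P(spam) = 0.9·0.0166 / (0.9·0.0166 + 0.15·0.9834) ≈ 0.0921
After the subject-line classifier='flag': P(spam) = 0.45·0.0921 / (0.45·0.0921 + 0.3·0.9079) ≈ 0.1321
After the subject-line classifier='flag': P(spam) = 0.45·0.1321 / (0.45·0.1321 + 0.3·0.8679) ≈ 0.1859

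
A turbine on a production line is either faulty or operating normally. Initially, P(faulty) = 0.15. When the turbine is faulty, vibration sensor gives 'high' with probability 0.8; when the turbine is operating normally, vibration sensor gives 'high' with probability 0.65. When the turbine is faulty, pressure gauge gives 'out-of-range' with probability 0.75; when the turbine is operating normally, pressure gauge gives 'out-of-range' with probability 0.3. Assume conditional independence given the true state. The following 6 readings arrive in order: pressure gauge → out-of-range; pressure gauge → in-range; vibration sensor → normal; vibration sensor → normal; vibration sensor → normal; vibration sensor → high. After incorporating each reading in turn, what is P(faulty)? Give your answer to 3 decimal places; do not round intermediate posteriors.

After pressure gauge='out-of-range': P(faulty) = 0.75·0.1500 / (0.75·0.1500 + 0.3·0.8500) ≈ 0.3061
After pressure gauge='in-range': P(faulty) = 0.25·0.3061 / (0.25·0.3061 + 0.7·0.6939) ≈ 0.1361
After vibration sensor='normal': P(faulty) = 0.2·0.1361 / (0.2·0.1361 + 0.35·0.8639) ≈ 0.0826
After vibration sensor='normal': P(faulty) = 0.2·0.0826 / (0.2·0.0826 + 0.35·0.9174) ≈ 0.0489
After vibration sensor='normal': P(faulty) = 0.2·0.0489 / (0.2·0.0489 + 0.35·0.9511) ≈ 0.0286
After vibration sensor='high': P(faulty) = 0.8·0.0286 / (0.8·0.0286 + 0.65·0.9714) ≈ 0.0349

0.035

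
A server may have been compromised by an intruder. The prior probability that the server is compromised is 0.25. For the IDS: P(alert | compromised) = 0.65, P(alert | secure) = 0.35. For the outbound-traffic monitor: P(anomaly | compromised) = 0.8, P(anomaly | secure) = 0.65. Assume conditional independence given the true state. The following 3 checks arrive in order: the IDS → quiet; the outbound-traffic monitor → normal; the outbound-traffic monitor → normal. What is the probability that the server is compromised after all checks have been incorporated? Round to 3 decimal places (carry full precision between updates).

Each posterior becomes the prior for the next update.
After the IDS='quiet': P(compromised) = 0.35·0.2500 / (0.35·0.2500 + 0.65·0.7500) ≈ 0.1522
After the outbound-traffic monitor='normal': P(compromised) = 0.2·0.1522 / (0.2·0.1522 + 0.35·0.8478) ≈ 0.0930
After the outbound-traffic monitor='normal': P(compromised) = 0.2·0.0930 / (0.2·0.0930 + 0.35·0.9070) ≈ 0.0554

0.055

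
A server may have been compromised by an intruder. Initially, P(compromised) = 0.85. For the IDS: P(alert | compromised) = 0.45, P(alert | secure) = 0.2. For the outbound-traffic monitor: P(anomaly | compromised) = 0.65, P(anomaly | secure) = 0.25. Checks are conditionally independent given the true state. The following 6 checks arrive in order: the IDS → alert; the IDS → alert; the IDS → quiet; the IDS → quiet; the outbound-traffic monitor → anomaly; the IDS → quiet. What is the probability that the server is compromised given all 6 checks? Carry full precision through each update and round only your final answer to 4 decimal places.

Apply Bayes' rule sequentially, carrying P(compromised) forward.
After the IDS='alert': P(compromised) = 0.45·0.8500 / (0.45·0.8500 + 0.2·0.1500) ≈ 0.9273
After the IDS='alert': P(compromised) = 0.45·0.9273 / (0.45·0.9273 + 0.2·0.0727) ≈ 0.9663
After the IDS='quiet': P(compromised) = 0.55·0.9663 / (0.55·0.9663 + 0.8·0.0337) ≈ 0.9517
After the IDS='quiet': P(compromised) = 0.55·0.9517 / (0.55·0.9517 + 0.8·0.0483) ≈ 0.9313
After the outbound-traffic monitor='anomaly': P(compromised) = 0.65·0.9313 / (0.65·0.9313 + 0.25·0.0687) ≈ 0.9724
After the IDS='quiet': P(compromised) = 0.55·0.9724 / (0.55·0.9724 + 0.8·0.0276) ≈ 0.9604

0.9604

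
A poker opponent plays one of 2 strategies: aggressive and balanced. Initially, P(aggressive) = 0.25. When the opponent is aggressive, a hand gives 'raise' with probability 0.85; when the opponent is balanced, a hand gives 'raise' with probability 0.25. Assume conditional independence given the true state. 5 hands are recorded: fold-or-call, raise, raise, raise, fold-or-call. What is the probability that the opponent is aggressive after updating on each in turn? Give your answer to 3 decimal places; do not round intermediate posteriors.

Each posterior becomes the prior for the next update.
After 'fold-or-call': P(aggressive) = 0.15·0.2500 / (0.15·0.2500 + 0.75·0.7500) ≈ 0.0625
After 'raise': P(aggressive) = 0.85·0.0625 / (0.85·0.0625 + 0.25·0.9375) ≈ 0.1848
After 'raise': P(aggressive) = 0.85·0.1848 / (0.85·0.1848 + 0.25·0.8152) ≈ 0.4352
After 'raise': P(aggressive) = 0.85·0.4352 / (0.85·0.4352 + 0.25·0.5648) ≈ 0.7238
After 'fold-or-call': P(aggressive) = 0.15·0.7238 / (0.15·0.7238 + 0.75·0.2762) ≈ 0.3439

0.344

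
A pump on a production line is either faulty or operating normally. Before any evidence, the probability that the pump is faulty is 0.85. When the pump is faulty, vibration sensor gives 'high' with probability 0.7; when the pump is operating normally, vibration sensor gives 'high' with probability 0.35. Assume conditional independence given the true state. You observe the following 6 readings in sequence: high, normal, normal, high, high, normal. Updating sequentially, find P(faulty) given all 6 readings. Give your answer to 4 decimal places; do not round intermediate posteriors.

After 'high': P(faulty) = 0.7·0.8500 / (0.7·0.8500 + 0.35·0.1500) ≈ 0.9189
After 'normal': P(faulty) = 0.3·0.9189 / (0.3·0.9189 + 0.65·0.0811) ≈ 0.8395
After 'normal': P(faulty) = 0.3·0.8395 / (0.3·0.8395 + 0.65·0.1605) ≈ 0.7071
After 'high': P(faulty) = 0.7·0.7071 / (0.7·0.7071 + 0.35·0.2929) ≈ 0.8284
After 'high': P(faulty) = 0.7·0.8284 / (0.7·0.8284 + 0.35·0.1716) ≈ 0.9062
After 'normal': P(faulty) = 0.3·0.9062 / (0.3·0.9062 + 0.65·0.0938) ≈ 0.8167

0.8167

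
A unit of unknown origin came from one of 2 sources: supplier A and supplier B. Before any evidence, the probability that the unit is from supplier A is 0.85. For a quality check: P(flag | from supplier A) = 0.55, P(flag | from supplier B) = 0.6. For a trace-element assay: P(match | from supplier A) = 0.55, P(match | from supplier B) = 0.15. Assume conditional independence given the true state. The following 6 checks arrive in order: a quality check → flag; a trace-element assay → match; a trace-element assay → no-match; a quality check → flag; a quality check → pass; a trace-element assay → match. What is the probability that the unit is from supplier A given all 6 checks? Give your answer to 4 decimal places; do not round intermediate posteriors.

After a quality check='flag': P(supplier A) = 0.55·0.8500 / (0.55·0.8500 + 0.6·0.1500) ≈ 0.8386
After a trace-element assay='match': P(supplier A) = 0.55·0.8386 / (0.55·0.8386 + 0.15·0.1614) ≈ 0.9501
After a trace-element assay='no-match': P(supplier A) = 0.45·0.9501 / (0.45·0.9501 + 0.85·0.0499) ≈ 0.9098
After a quality check='flag': P(supplier A) = 0.55·0.9098 / (0.55·0.9098 + 0.6·0.0902) ≈ 0.9024
After a quality check='pass': P(supplier A) = 0.45·0.9024 / (0.45·0.9024 + 0.4·0.0976) ≈ 0.9123
After a trace-element assay='match': P(supplier A) = 0.55·0.9123 / (0.55·0.9123 + 0.15·0.0877) ≈ 0.9744

0.9744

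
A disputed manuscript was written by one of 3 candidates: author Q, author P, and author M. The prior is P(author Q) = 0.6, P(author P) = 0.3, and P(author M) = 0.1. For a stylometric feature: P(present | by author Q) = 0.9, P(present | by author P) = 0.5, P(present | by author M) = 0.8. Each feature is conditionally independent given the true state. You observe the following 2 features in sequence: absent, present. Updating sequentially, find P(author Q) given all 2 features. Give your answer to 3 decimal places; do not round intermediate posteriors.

After 'absent': normaliser = 0.1·0.6000 + 0.5·0.3000 + 0.2·0.1000; P(author Q) ≈ 0.2609, P(author P) ≈ 0.6522, P(author M) ≈ 0.0870
After 'present': normaliser = 0.9·0.2609 + 0.5·0.6522 + 0.8·0.0870; P(author Q) ≈ 0.3724, P(author P) ≈ 0.5172, P(author M) ≈ 0.1103

0.372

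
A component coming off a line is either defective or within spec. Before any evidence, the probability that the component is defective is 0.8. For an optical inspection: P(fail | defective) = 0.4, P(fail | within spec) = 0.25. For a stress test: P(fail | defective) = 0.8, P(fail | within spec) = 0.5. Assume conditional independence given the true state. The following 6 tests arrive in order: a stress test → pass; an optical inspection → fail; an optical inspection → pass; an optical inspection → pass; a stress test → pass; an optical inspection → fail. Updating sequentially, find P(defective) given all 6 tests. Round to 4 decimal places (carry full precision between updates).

Each posterior becomes the prior for the next update.
After a stress test='pass': P(defective) = 0.2·0.8000 / (0.2·0.8000 + 0.5·0.2000) ≈ 0.6154
After an optical inspection='fail': P(defective) = 0.4·0.6154 / (0.4·0.6154 + 0.25·0.3846) ≈ 0.7191
After an optical inspection='pass': P(defective) = 0.6·0.7191 / (0.6·0.7191 + 0.75·0.2809) ≈ 0.6719
After an optical inspection='pass': P(defective) = 0.6·0.6719 / (0.6·0.6719 + 0.75·0.3281) ≈ 0.6210
After a stress test='pass': P(defective) = 0.2·0.6210 / (0.2·0.6210 + 0.5·0.3790) ≈ 0.3959
After an optical inspection='fail': P(defective) = 0.4·0.3959 / (0.4·0.3959 + 0.25·0.6041) ≈ 0.5119

0.5119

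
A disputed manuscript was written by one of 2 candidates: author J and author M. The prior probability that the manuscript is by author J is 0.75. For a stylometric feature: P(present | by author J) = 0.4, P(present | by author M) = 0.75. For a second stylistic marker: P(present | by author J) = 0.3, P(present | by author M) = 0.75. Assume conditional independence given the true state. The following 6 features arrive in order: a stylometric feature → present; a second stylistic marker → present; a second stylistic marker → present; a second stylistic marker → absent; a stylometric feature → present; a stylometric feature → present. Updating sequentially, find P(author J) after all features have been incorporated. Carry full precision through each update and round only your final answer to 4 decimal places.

0.1694

Apply Bayes' rule sequentially, carrying P(author J) forward.
After a stylometric feature='present': P(author J) = 0.4·0.7500 / (0.4·0.7500 + 0.75·0.2500) ≈ 0.6154
After a second stylistic marker='present': P(author J) = 0.3·0.6154 / (0.3·0.6154 + 0.75·0.3846) ≈ 0.3902
After a second stylistic marker='present': P(author J) = 0.3·0.3902 / (0.3·0.3902 + 0.75·0.6098) ≈ 0.2038
After a second stylistic marker='absent': P(author J) = 0.7·0.2038 / (0.7·0.2038 + 0.25·0.7962) ≈ 0.4175
After a stylometric feature='present': P(author J) = 0.4·0.4175 / (0.4·0.4175 + 0.75·0.5825) ≈ 0.2766
After a stylometric feature='present': P(author J) = 0.4·0.2766 / (0.4·0.2766 + 0.75·0.7234) ≈ 0.1694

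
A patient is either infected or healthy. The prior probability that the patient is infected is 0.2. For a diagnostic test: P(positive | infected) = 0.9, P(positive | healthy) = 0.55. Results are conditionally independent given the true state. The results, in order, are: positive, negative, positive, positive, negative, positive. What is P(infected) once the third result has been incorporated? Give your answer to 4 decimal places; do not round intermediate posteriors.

Apply Bayes' rule sequentially, carrying P(infected) forward.
After 'positive': P(infected) = 0.9·0.2000 / (0.9·0.2000 + 0.55·0.8000) ≈ 0.2903
After 'negative': P(infected) = 0.1·0.2903 / (0.1·0.2903 + 0.45·0.7097) ≈ 0.0833
After 'positive': P(infected) = 0.9·0.0833 / (0.9·0.0833 + 0.55·0.9167) ≈ 0.1295

0.1295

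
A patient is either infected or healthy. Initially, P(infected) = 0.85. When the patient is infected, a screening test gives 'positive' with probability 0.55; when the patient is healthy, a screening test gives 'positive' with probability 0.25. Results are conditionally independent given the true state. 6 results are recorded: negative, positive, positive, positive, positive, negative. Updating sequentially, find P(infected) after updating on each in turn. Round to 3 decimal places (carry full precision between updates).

After 'negative': P(infected) = 0.45·0.8500 / (0.45·0.8500 + 0.75·0.1500) ≈ 0.7727
After 'positive': P(infected) = 0.55·0.7727 / (0.55·0.7727 + 0.25·0.2273) ≈ 0.8821
After 'positive': P(infected) = 0.55·0.8821 / (0.55·0.8821 + 0.25·0.1179) ≈ 0.9427
After 'positive': P(infected) = 0.55·0.9427 / (0.55·0.9427 + 0.25·0.0573) ≈ 0.9731
After 'positive': P(infected) = 0.55·0.9731 / (0.55·0.9731 + 0.25·0.0269) ≈ 0.9876
After 'negative': P(infected) = 0.45·0.9876 / (0.45·0.9876 + 0.75·0.0124) ≈ 0.9795

0.980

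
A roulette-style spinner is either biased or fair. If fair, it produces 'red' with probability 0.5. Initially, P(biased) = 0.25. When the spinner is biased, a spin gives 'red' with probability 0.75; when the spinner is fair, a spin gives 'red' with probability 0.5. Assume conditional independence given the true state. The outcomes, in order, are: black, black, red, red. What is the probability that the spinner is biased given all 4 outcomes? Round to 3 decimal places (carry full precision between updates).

0.158

After 'black': P(biased) = 0.25·0.2500 / (0.25·0.2500 + 0.5·0.7500) ≈ 0.1429
After 'black': P(biased) = 0.25·0.1429 / (0.25·0.1429 + 0.5·0.8571) ≈ 0.0769
After 'red': P(biased) = 0.75·0.0769 / (0.75·0.0769 + 0.5·0.9231) ≈ 0.1111
After 'red': P(biased) = 0.75·0.1111 / (0.75·0.1111 + 0.5·0.8889) ≈ 0.1579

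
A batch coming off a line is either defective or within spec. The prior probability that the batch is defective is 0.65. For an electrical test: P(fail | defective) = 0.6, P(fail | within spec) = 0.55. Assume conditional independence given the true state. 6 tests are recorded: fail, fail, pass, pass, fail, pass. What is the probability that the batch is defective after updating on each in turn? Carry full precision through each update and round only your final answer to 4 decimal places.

After 'fail': P(defective) = 0.6·0.6500 / (0.6·0.6500 + 0.55·0.3500) ≈ 0.6695
After 'fail': P(defective) = 0.6·0.6695 / (0.6·0.6695 + 0.55·0.3305) ≈ 0.6885
After 'pass': P(defective) = 0.4·0.6885 / (0.4·0.6885 + 0.45·0.3115) ≈ 0.6627
After 'pass': P(defective) = 0.4·0.6627 / (0.4·0.6627 + 0.45·0.3373) ≈ 0.6359
After 'fail': P(defective) = 0.6·0.6359 / (0.6·0.6359 + 0.55·0.3641) ≈ 0.6558
After 'pass': P(defective) = 0.4·0.6558 / (0.4·0.6558 + 0.45·0.3442) ≈ 0.6287

0.6287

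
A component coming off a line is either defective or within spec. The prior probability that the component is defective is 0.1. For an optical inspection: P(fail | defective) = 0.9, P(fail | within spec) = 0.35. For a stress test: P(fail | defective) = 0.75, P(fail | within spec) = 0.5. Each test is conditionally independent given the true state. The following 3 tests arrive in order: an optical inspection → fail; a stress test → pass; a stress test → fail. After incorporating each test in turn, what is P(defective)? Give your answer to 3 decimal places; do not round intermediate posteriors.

After an optical inspection='fail': P(defective) = 0.9·0.1000 / (0.9·0.1000 + 0.35·0.9000) ≈ 0.2222
After a stress test='pass': P(defective) = 0.25·0.2222 / (0.25·0.2222 + 0.5·0.7778) ≈ 0.1250
After a stress test='fail': P(defective) = 0.75·0.1250 / (0.75·0.1250 + 0.5·0.8750) ≈ 0.1765

0.176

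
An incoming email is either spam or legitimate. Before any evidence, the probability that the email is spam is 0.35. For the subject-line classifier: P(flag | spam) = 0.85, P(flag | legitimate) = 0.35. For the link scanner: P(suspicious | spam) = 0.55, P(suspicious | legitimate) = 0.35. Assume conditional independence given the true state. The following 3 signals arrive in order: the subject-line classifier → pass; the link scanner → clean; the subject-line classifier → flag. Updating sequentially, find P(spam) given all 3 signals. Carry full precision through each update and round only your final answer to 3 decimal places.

Each posterior becomes the prior for the next update.
After the subject-line classifier='pass': P(spam) = 0.15·0.3500 / (0.15·0.3500 + 0.65·0.6500) ≈ 0.1105
After the link scanner='clean': P(spam) = 0.45·0.1105 / (0.45·0.1105 + 0.65·0.8895) ≈ 0.0792
After the subject-line classifier='flag': P(spam) = 0.85·0.0792 / (0.85·0.0792 + 0.35·0.9208) ≈ 0.1728

0.173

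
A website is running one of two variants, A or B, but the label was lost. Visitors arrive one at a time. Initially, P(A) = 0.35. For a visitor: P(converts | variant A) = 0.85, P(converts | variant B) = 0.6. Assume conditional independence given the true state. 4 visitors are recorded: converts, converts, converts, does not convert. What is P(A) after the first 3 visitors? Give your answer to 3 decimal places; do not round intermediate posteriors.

After 'converts': P(A) = 0.85·0.3500 / (0.85·0.3500 + 0.6·0.6500) ≈ 0.4327
After 'converts': P(A) = 0.85·0.4327 / (0.85·0.4327 + 0.6·0.5673) ≈ 0.5194
After 'converts': P(A) = 0.85·0.5194 / (0.85·0.5194 + 0.6·0.4806) ≈ 0.6049

0.605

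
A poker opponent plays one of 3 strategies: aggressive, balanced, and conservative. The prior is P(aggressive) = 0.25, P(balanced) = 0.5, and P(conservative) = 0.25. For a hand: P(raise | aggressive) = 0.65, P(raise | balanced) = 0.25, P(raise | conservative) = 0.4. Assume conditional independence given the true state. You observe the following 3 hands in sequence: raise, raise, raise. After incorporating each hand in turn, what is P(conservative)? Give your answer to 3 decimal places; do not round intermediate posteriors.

Each posterior becomes the prior for the next update.
After 'raise': normaliser = 0.65·0.2500 + 0.25·0.5000 + 0.4·0.2500; P(aggressive) ≈ 0.4194, P(balanced) ≈ 0.3226, P(conservative) ≈ 0.2581
After 'raise': normaliser = 0.65·0.4194 + 0.25·0.3226 + 0.4·0.2581; P(aggressive) ≈ 0.5972, P(balanced) ≈ 0.1767, P(conservative) ≈ 0.2261
After 'raise': normaliser = 0.65·0.5972 + 0.25·0.1767 + 0.4·0.2261; P(aggressive) ≈ 0.7425, P(balanced) ≈ 0.0845, P(conservative) ≈ 0.1730

0.173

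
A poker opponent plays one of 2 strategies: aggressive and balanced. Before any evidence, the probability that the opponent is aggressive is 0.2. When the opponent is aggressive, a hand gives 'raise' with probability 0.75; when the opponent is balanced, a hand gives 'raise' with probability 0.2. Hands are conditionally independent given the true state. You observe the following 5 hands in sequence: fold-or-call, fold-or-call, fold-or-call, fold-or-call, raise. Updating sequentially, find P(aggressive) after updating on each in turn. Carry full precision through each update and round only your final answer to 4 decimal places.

After 'fold-or-call': P(aggressive) = 0.25·0.2000 / (0.25·0.2000 + 0.8·0.8000) ≈ 0.0725
After 'fold-or-call': P(aggressive) = 0.25·0.0725 / (0.25·0.0725 + 0.8·0.9275) ≈ 0.0238
After 'fold-or-call': P(aggressive) = 0.25·0.0238 / (0.25·0.0238 + 0.8·0.9762) ≈ 0.0076
After 'fold-or-call': P(aggressive) = 0.25·0.0076 / (0.25·0.0076 + 0.8·0.9924) ≈ 0.0024
After 'raise': P(aggressive) = 0.75·0.0024 / (0.75·0.0024 + 0.2·0.9976) ≈ 0.0089

0.0089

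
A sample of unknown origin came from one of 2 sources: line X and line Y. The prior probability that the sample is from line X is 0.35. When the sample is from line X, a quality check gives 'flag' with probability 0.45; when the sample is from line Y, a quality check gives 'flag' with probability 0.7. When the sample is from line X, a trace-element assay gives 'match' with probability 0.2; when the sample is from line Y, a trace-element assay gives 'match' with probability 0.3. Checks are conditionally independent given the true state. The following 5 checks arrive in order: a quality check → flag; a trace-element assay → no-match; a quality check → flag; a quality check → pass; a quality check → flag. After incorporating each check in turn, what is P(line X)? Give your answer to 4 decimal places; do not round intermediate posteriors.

0.2306

Each posterior becomes the prior for the next update.
After a quality check='flag': P(line X) = 0.45·0.3500 / (0.45·0.3500 + 0.7·0.6500) ≈ 0.2571
After a trace-element assay='no-match': P(line X) = 0.8·0.2571 / (0.8·0.2571 + 0.7·0.7429) ≈ 0.2835
After a quality check='flag': P(line X) = 0.45·0.2835 / (0.45·0.2835 + 0.7·0.7165) ≈ 0.2028
After a quality check='pass': P(line X) = 0.55·0.2028 / (0.55·0.2028 + 0.3·0.7972) ≈ 0.3180
After a quality check='flag': P(line X) = 0.45·0.3180 / (0.45·0.3180 + 0.7·0.6820) ≈ 0.2306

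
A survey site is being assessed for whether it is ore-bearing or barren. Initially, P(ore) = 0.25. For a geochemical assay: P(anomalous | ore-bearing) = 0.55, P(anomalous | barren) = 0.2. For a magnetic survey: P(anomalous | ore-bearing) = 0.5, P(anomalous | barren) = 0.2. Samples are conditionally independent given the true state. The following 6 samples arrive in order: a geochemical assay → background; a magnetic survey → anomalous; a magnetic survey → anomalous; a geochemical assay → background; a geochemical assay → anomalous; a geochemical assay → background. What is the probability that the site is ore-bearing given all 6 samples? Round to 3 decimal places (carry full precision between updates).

After a geochemical assay='background': P(ore) = 0.45·0.2500 / (0.45·0.2500 + 0.8·0.7500) ≈ 0.1579
After a magnetic survey='anomalous': P(ore) = 0.5·0.1579 / (0.5·0.1579 + 0.2·0.8421) ≈ 0.3191
After a magnetic survey='anomalous': P(ore) = 0.5·0.3191 / (0.5·0.3191 + 0.2·0.6809) ≈ 0.5396
After a geochemical assay='background': P(ore) = 0.45·0.5396 / (0.45·0.5396 + 0.8·0.4604) ≈ 0.3973
After a geochemical assay='anomalous': P(ore) = 0.55·0.3973 / (0.55·0.3973 + 0.2·0.6027) ≈ 0.6445
After a geochemical assay='background': P(ore) = 0.45·0.6445 / (0.45·0.6445 + 0.8·0.3555) ≈ 0.5049

0.505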